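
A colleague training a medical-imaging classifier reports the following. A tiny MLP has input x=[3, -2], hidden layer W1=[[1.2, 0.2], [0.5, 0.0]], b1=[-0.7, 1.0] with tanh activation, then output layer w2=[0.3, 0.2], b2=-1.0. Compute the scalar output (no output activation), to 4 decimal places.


z1[0] = (1.2)·(3) + (0.2)·(-2) - 0.7 = 2.5
z1[1] = (0.5)·(3) + (0.0)·(-2) + 1.0 = 2.5
h = tanh(z1) = [0.9866, 0.9866]
output = (0.3)·(0.9866) + (0.2)·(0.9866) - 1.0 = -0.5067

-0.5067


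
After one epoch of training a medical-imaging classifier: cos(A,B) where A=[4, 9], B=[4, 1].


A·B = 4·4 + 9·1 = 25
‖A‖ = √97 = 9.8489, ‖B‖ = √17 = 4.1231
cos = 25/(√97·√17) = 25/√1649 = 0.6156

0.6156


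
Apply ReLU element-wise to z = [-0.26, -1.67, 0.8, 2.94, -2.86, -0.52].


ReLU(-0.26) = max(0, -0.26) = 0.0
ReLU(-1.67) = max(0, -1.67) = 0.0
ReLU(0.8) = max(0, 0.8) = 0.8
ReLU(2.94) = max(0, 2.94) = 2.94
ReLU(-2.86) = max(0, -2.86) = 0.0
ReLU(-0.52) = max(0, -0.52) = 0.0
result = [0.0, 0.0, 0.8, 2.94, 0.0, 0.0]

[0.0, 0.0, 0.8, 2.94, 0.0, 0.0]


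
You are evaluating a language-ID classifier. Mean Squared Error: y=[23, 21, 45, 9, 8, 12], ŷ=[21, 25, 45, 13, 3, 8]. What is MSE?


Squared errors: (23-21)²=4, (21-25)²=16, (45-45)²=0, (9-13)²=16, (8-3)²=25, (12-8)²=16
Sum = 77
MSE = 77/6 = 77/6

77/6


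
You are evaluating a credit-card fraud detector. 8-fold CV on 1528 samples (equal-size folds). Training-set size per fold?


Fold size = 1528/8 = 191
Training per fold = 1528 - 191 = 1337

1337


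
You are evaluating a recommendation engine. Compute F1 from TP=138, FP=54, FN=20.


Precision = 138/192 = 0.7188
Recall = 138/158 = 0.8734
F1 = 2·P·R/(P+R) = 2·TP/(2·TP+FP+FN) = 276/(276+54+20) = 276/350 = 0.7886

0.7886


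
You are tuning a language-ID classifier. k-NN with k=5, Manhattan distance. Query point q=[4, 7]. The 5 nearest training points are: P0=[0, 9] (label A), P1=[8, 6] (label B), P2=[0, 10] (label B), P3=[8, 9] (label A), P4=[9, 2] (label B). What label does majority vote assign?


d(q,P0) = 6  (label A)
d(q,P1) = 5  (label B)
d(q,P2) = 7  (label B)
d(q,P3) = 6  (label A)
d(q,P4) = 10  (label B)
Votes: A=2, B=3
Majority → B

B


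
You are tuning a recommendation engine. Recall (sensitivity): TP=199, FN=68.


Recall = TP/(TP+FN)
= 199/(199+68)
= 199/267 = 74.53%

74.53%


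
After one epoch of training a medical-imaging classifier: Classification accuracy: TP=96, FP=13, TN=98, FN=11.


Accuracy = (TP+TN)/(TP+TN+FP+FN)
= (96+98)/(218)
= 194/218 = 88.99%

88.99%


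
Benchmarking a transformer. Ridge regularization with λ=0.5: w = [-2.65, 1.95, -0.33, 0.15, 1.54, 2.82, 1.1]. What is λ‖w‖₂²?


‖w‖₂² = (-2.65)² + (1.95)² + (-0.33)² + (0.15)² + (1.54)² + (2.82)² + (1.1)²
     = 7.0225 + 3.8025 + 0.1089 + 0.0225 + 2.3716 + 7.9524 + 1.21
     = 22.4904
λ·‖w‖₂² = 0.5·22.4904 = 11.2452

11.2452


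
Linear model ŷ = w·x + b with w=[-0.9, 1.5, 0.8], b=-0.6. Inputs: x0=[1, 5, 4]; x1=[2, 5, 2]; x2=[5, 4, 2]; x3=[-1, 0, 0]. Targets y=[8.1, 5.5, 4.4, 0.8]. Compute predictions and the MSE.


ŷ0 = (-0.9)·(1) + (1.5)·(5) + (0.8)·(4) - 0.6 = 9.2
ŷ1 = (-0.9)·(2) + (1.5)·(5) + (0.8)·(2) - 0.6 = 6.7
ŷ2 = (-0.9)·(5) + (1.5)·(4) + (0.8)·(2) - 0.6 = 2.5
ŷ3 = (-0.9)·(-1) + (1.5)·(0) + (0.8)·(0) - 0.6 = 0.3
errors² = [1.21, 1.44, 3.61, 0.25]
MSE = 6.5100/4 = 1.6275

1.6275


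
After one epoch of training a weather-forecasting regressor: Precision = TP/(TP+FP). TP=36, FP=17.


Precision = TP/(TP+FP)
= 36/(36+17)
= 36/53 = 67.92%

67.92%


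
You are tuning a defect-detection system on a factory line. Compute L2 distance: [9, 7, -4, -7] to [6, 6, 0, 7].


d = √((9-6)² + (7-6)² + (-4-0)² + (-7-7)²)
  = √(9 + 1 + 16 + 196)
  = √222 = 14.8997

14.8997


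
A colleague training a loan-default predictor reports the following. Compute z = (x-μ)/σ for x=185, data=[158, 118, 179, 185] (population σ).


μ = 160, σ = 26.2393
z = (185 - 160)/26.2393 = 0.9528

0.9528


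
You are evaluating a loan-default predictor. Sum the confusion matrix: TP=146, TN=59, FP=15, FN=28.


Total = TP + TN + FP + FN
= 146 + 59 + 15 + 28
= 248
(Predicted positive: 161, predicted negative: 87)

248


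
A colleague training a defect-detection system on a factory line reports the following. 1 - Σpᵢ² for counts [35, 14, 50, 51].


Probabilities: [35/150, 14/150, 50/150, 51/150] ≈ [0.2333, 0.0933, 0.3333, 0.34]
Σpᵢ² = (1225 + 196 + 2500 + 2601)/150² = 6522/22500
Gini = 1 - Σpᵢ² = 1 - 6522/22500 = 0.7101

0.7101


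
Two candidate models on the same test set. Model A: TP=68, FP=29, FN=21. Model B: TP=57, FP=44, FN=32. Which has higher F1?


Model A: P=68/97=0.701, R=68/89=0.764, F1=2PR/(P+R)=2TP/(2TP+FP+FN)=136/186=0.7312
Model B: P=57/101=0.5644, R=57/89=0.6404, F1=2PR/(P+R)=2TP/(2TP+FP+FN)=114/190=0.6
0.7312 > 0.6 → Model A

Model A


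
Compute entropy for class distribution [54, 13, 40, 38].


Probabilities: [54/145, 13/145, 40/145, 38/145] ≈ [0.3724, 0.0897, 0.2759, 0.2621]
H = -((54/145)·log₂(54/145) + (13/145)·log₂(13/145) + (40/145)·log₂(40/145) + (38/145)·log₂(38/145))
  = 1.8615 bits

1.8615 bits


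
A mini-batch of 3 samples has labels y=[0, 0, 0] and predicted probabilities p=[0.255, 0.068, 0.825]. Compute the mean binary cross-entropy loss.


L[0] = -ln(1-0.255) = -ln(0.745) = 0.2944
L[1] = -ln(1-0.068) = -ln(0.932) = 0.0704
L[2] = -ln(1-0.825) = -ln(0.175) = 1.743
mean = (0.2944 + 0.0704 + 1.743)/3 = 0.7026

0.7026


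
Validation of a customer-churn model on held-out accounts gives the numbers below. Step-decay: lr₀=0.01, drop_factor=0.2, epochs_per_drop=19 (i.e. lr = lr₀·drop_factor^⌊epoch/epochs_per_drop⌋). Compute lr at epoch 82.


n_drops = ⌊82/19⌋ = 4
lr = 0.01·0.2^4 = 0.01·0.0016 = 0.000016

0.000016


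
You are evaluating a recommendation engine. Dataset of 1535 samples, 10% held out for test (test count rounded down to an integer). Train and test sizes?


Test = ⌊1535·10/100⌋ = 153
Train = 1535 - 153 = 1382

Train: 1382, Test: 153


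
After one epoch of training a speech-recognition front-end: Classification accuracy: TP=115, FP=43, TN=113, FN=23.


Accuracy = (TP+TN)/(TP+TN+FP+FN)
= (115+113)/(294)
= 228/294 = 77.55%

77.55%


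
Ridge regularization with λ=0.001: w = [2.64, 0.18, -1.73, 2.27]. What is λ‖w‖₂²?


‖w‖₂² = (2.64)² + (0.18)² + (-1.73)² + (2.27)²
     = 6.9696 + 0.0324 + 2.9929 + 5.1529
     = 15.1478
λ·‖w‖₂² = 0.001·15.1478 = 0.015148

0.015148


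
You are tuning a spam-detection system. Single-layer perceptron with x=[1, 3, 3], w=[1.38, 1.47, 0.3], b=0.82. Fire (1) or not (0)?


z = (1)·(1.38) + (3)·(1.47) + (3)·(0.3) + 0.82
  = 7.51
step(z) = 1 (z≥0)

1


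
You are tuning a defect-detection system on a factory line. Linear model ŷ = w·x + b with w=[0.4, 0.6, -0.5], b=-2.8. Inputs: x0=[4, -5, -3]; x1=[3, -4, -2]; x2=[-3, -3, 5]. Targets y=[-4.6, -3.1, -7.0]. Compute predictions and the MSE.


ŷ0 = (0.4)·(4) + (0.6)·(-5) + (-0.5)·(-3) - 2.8 = -2.7
ŷ1 = (0.4)·(3) + (0.6)·(-4) + (-0.5)·(-2) - 2.8 = -3.0
ŷ2 = (0.4)·(-3) + (0.6)·(-3) + (-0.5)·(5) - 2.8 = -8.3
errors² = [3.61, 0.01, 1.69]
MSE = 5.3100/3 = 1.77

1.77


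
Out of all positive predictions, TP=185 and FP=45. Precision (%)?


Precision = TP/(TP+FP)
= 185/(185+45)
= 185/230 = 80.43%

80.43%


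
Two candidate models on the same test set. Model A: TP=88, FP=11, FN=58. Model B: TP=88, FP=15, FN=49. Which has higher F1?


Model A: P=88/99=0.8889, R=88/146=0.6027, F1=2PR/(P+R)=2TP/(2TP+FP+FN)=176/245=0.7184
Model B: P=88/103=0.8544, R=88/137=0.6423, F1=2PR/(P+R)=2TP/(2TP+FP+FN)=176/240=0.7333
0.7184 < 0.7333 → Model B

Model B


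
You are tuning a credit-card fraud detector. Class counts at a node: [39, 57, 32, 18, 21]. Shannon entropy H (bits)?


Probabilities: [39/167, 57/167, 32/167, 18/167, 21/167] ≈ [0.2335, 0.3413, 0.1916, 0.1078, 0.1257]
H = -((39/167)·log₂(39/167) + (57/167)·log₂(57/167) + (32/167)·log₂(32/167) + (18/167)·log₂(18/167) + (21/167)·log₂(21/167))
  = 2.1987 bits

2.1987 bits


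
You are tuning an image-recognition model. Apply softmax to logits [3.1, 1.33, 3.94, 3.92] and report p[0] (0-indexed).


Exponentials: e^3.1=22.198, e^1.33=3.781, e^3.94=51.4186, e^3.92=50.4004
Sum = 127.798
Softmax = [0.1737, 0.0296, 0.4023, 0.3944]
p[0] = 22.198/127.798 = 0.1737

0.1737


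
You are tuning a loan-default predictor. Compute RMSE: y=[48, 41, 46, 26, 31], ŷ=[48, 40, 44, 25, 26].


MSE = 31/5 = 6.2
RMSE = √(31/5) = 2.49

2.49


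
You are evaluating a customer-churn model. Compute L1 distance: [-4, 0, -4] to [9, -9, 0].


d = |-4-9| + |0+ 9| + |-4-0|
  = 13 + 9 + 4
  = 26

26


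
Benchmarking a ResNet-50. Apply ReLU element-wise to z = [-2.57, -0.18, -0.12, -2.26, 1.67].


ReLU(-2.57) = max(0, -2.57) = 0.0
ReLU(-0.18) = max(0, -0.18) = 0.0
ReLU(-0.12) = max(0, -0.12) = 0.0
ReLU(-2.26) = max(0, -2.26) = 0.0
ReLU(1.67) = max(0, 1.67) = 1.67
result = [0.0, 0.0, 0.0, 0.0, 1.67]

[0.0, 0.0, 0.0, 0.0, 1.67]


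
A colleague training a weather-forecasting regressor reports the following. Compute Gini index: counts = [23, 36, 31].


Probabilities: [23/90, 36/90, 31/90] ≈ [0.2556, 0.4, 0.3444]
Σpᵢ² = (529 + 1296 + 961)/90² = 2786/8100
Gini = 1 - Σpᵢ² = 1 - 2786/8100 = 0.656

0.656


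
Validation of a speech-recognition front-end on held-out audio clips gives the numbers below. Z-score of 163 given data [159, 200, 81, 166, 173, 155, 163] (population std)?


μ = 156.7143, σ = 33.8176
z = (163 - 156.7143)/33.8176 = 0.1859

0.1859


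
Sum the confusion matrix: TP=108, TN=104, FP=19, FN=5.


Total = TP + TN + FP + FN
= 108 + 104 + 19 + 5
= 236
(Predicted positive: 127, predicted negative: 109)

236


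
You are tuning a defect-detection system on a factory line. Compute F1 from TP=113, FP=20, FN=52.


Precision = 113/133 = 0.8496
Recall = 113/165 = 0.6848
F1 = 2·P·R/(P+R) = 2·TP/(2·TP+FP+FN) = 226/(226+20+52) = 226/298 = 0.7584

0.7584


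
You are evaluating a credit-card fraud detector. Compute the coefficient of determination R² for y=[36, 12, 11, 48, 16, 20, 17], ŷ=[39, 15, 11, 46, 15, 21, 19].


ȳ = 22.8571
SS_res = Σ(y-ŷ)² = 28
SS_tot = Σ(y-ȳ)² = 1152.86
R² = 1 - SS_res/SS_tot = 1 - 0.0243 = 0.9757

0.9757


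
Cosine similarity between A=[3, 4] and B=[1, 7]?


A·B = 3·1 + 4·7 = 31
‖A‖ = √25 = 5, ‖B‖ = √50 = 7.0711
cos = 31/(√25·√50) = 31/√1250 = 0.8768

0.8768


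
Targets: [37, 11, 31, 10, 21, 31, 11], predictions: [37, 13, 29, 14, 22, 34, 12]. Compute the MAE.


Absolute errors: |37-37|=0, |11-13|=2, |31-29|=2, |10-14|=4, |21-22|=1, |31-34|=3, |11-12|=1
Sum = 13
MAE = 13/7 = 13/7

13/7


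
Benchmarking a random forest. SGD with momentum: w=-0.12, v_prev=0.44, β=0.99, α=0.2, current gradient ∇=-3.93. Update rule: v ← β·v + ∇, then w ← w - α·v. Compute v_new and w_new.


v_new = 0.99·0.44 - 3.93 = 0.4356 - 3.93 = -3.4944
w_new = -0.12 - 0.2·-3.4944 = -0.12 + 0.69888 = 0.57888

v_new=-3.4944, w_new=0.57888


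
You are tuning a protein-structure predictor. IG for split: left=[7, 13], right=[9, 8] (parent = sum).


Parent = [16, 21], H_parent = 0.9868
H_left = 0.9341 (n=20), H_right = 0.9975 (n=17)
H_children = (20/37)·0.9341 + (17/37)·0.9975 = 0.9632
IG = 0.9868 - 0.9632 = 0.0236

0.0236


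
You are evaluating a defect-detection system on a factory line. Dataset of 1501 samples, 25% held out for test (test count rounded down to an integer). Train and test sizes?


Test = ⌊1501·25/100⌋ = 375
Train = 1501 - 375 = 1126

Train: 1126, Test: 375


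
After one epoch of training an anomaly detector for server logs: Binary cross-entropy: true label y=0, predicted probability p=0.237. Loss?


BCE = -[y·ln(p) + (1-y)·ln(1-p)]
= -0 - 1·ln(1-0.237)
= -ln(0.763) = 0.2705

0.2705


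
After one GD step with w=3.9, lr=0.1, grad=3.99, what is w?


w_new = w - α·∇
= 3.9 - 0.1·3.99
= 3.9 - 0.399
= 3.501

3.501


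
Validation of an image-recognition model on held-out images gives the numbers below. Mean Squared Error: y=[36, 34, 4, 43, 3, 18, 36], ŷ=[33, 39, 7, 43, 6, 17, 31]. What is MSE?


Squared errors: (36-33)²=9, (34-39)²=25, (4-7)²=9, (43-43)²=0, (3-6)²=9, (18-17)²=1, (36-31)²=25
Sum = 78
MSE = 78/7 = 78/7

78/7


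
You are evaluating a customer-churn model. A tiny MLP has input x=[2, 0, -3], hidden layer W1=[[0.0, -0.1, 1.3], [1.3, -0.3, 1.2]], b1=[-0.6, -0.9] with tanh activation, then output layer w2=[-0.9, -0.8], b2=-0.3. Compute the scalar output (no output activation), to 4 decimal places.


z1[0] = (0.0)·(2) + (-0.1)·(0) + (1.3)·(-3) - 0.6 = -4.5
z1[1] = (1.3)·(2) + (-0.3)·(0) + (1.2)·(-3) - 0.9 = -1.9
h = tanh(z1) = [-0.9998, -0.9562]
output = (-0.9)·(-0.9998) + (-0.8)·(-0.9562) - 0.3 = 1.3648

1.3648


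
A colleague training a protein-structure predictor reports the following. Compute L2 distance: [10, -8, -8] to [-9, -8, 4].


d = √((10+ 9)² + (-8+ 8)² + (-8-4)²)
  = √(361 + 0 + 144)
  = √505 = 22.4722

22.4722


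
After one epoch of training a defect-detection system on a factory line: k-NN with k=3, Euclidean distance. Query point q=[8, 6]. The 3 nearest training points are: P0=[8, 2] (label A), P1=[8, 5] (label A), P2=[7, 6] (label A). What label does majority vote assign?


d(q,P0) = 4.0  (label A)
d(q,P1) = 1.0  (label A)
d(q,P2) = 1.0  (label A)
Votes: A=3, B=0
Majority → A

A


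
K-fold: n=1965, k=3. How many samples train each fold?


Fold size = 1965/3 = 655
Training per fold = 1965 - 655 = 1310

1310


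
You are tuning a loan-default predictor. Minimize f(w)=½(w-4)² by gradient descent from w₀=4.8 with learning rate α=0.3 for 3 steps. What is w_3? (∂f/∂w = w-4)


step 1: grad = 4.8-4 = 0.8; w = 4.8 - 0.3·(0.8) = 4.56
step 2: grad = 4.56-4 = 0.56; w = 4.56 - 0.3·(0.56) = 4.392
step 3: grad = 4.392-4 = 0.392; w = 4.392 - 0.3·(0.392) = 4.2744

4.2744


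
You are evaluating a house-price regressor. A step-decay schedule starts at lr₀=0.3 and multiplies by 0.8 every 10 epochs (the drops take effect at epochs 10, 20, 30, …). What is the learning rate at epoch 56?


n_drops = ⌊56/10⌋ = 5
lr = 0.3·0.8^5 = 0.3·0.32768 = 0.098304

0.098304


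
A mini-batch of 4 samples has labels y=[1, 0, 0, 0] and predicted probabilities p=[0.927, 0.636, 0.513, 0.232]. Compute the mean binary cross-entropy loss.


L[0] = -ln(0.927) = 0.0758
L[1] = -ln(1-0.636) = -ln(0.364) = 1.0106
L[2] = -ln(1-0.513) = -ln(0.487) = 0.7195
L[3] = -ln(1-0.232) = -ln(0.768) = 0.264
mean = (0.0758 + 1.0106 + 0.7195 + 0.264)/4 = 0.5175

0.5175


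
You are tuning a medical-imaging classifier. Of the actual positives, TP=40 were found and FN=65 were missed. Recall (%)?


Recall = TP/(TP+FN)
= 40/(40+65)
= 40/105 = 38.1%

38.1%


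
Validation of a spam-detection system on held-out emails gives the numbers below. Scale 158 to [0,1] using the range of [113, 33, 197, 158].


min=33, max=197
(158-33)/(197-33) = 125/164 = 0.7622

0.7622


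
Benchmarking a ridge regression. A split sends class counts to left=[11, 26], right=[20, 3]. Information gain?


Parent = [31, 29], H_parent = 0.9992
H_left = 0.878 (n=37), H_right = 0.5586 (n=23)
H_children = (37/60)·0.878 + (23/60)·0.5586 = 0.7556
IG = 0.9992 - 0.7556 = 0.2436

0.2436


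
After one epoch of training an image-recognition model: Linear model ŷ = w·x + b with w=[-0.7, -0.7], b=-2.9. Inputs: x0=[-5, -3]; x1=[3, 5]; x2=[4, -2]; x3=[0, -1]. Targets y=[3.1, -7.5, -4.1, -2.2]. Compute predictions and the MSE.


ŷ0 = (-0.7)·(-5) + (-0.7)·(-3) - 2.9 = 2.7
ŷ1 = (-0.7)·(3) + (-0.7)·(5) - 2.9 = -8.5
ŷ2 = (-0.7)·(4) + (-0.7)·(-2) - 2.9 = -4.3
ŷ3 = (-0.7)·(0) + (-0.7)·(-1) - 2.9 = -2.2
errors² = [0.16, 1.0, 0.04, 0.0]
MSE = 1.2000/4 = 0.3

0.3


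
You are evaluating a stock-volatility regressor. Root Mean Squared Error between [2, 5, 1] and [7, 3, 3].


MSE = 33/3 = 11
RMSE = √(33/3) = 3.3166

3.3166


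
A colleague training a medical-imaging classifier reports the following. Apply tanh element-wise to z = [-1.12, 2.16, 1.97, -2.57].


tanh(-1.12) = -0.8076
tanh(2.16) = 0.9737
tanh(1.97) = 0.9618
tanh(-2.57) = -0.9884
result = [-0.8076, 0.9737, 0.9618, -0.9884]

[-0.8076, 0.9737, 0.9618, -0.9884]


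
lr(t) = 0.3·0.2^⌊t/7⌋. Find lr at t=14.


n_drops = ⌊14/7⌋ = 2
lr = 0.3·0.2^2 = 0.3·0.04 = 0.012

0.012


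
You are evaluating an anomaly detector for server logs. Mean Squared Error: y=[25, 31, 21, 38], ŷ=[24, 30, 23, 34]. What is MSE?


Squared errors: (25-24)²=1, (31-30)²=1, (21-23)²=4, (38-34)²=16
Sum = 22
MSE = 22/4 = 11/2

11/2


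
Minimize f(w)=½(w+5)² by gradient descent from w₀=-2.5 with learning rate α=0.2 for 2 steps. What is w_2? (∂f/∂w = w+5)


step 1: grad = -2.5+5 = 2.5; w = -2.5 - 0.2·(2.5) = -3
step 2: grad = -3+5 = 2; w = -3 - 0.2·(2) = -3.4

-3.4


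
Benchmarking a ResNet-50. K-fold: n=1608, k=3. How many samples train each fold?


Fold size = 1608/3 = 536
Training per fold = 1608 - 536 = 1072

1072


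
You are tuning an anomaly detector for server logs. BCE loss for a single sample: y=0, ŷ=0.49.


BCE = -[y·ln(p) + (1-y)·ln(1-p)]
= -0 - 1·ln(1-0.49)
= -ln(0.51) = 0.6733

0.6733


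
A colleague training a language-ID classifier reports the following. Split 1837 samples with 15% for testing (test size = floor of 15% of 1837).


Test = ⌊1837·15/100⌋ = 275
Train = 1837 - 275 = 1562

Train: 1562, Test: 275


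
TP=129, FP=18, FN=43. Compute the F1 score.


Precision = 129/147 = 0.8776
Recall = 129/172 = 0.75
F1 = 2·P·R/(P+R) = 2·TP/(2·TP+FP+FN) = 258/(258+18+43) = 258/319 = 0.8088

0.8088


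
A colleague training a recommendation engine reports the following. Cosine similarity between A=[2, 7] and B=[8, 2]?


A·B = 2·8 + 7·2 = 30
‖A‖ = √53 = 7.2801, ‖B‖ = √68 = 8.2462
cos = 30/(√53·√68) = 30/√3604 = 0.4997

0.4997


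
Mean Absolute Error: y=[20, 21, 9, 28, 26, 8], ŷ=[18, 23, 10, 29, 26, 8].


Absolute errors: |20-18|=2, |21-23|=2, |9-10|=1, |28-29|=1, |26-26|=0, |8-8|=0
Sum = 6
MAE = 6/6 = 1

1


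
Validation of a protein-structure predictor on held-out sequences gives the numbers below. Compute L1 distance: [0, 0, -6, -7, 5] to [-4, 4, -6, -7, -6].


d = |0+ 4| + |0-4| + |-6+ 6| + |-7+ 7| + |5+ 6|
  = 4 + 4 + 0 + 0 + 11
  = 19

19


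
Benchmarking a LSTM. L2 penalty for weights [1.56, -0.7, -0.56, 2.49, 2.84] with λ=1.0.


‖w‖₂² = (1.56)² + (-0.7)² + (-0.56)² + (2.49)² + (2.84)²
     = 2.4336 + 0.49 + 0.3136 + 6.2001 + 8.0656
     = 17.5029
λ·‖w‖₂² = 1.0·17.5029 = 17.5029

17.5029


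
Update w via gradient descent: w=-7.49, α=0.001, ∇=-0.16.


w_new = w - α·∇
= -7.49 - 0.001·-0.16
= -7.49 + 0.00016
= -7.48984

-7.48984


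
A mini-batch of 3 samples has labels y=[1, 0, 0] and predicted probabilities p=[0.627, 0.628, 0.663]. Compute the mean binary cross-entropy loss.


L[0] = -ln(0.627) = 0.4668
L[1] = -ln(1-0.628) = -ln(0.372) = 0.9889
L[2] = -ln(1-0.663) = -ln(0.337) = 1.0877
mean = (0.4668 + 0.9889 + 1.0877)/3 = 0.8478

0.8478


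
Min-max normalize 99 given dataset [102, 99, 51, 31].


min=31, max=102
(99-31)/(102-31) = 68/71 = 0.9577

0.9577


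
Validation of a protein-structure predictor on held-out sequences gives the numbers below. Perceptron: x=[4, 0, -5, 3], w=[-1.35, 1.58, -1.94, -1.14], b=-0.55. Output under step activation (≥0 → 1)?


z = (4)·(-1.35) + (0)·(1.58) + (-5)·(-1.94) + (3)·(-1.14) - 0.55
  = 0.33
step(z) = 1 (z≥0)

1


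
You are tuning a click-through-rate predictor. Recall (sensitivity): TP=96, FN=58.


Recall = TP/(TP+FN)
= 96/(96+58)
= 96/154 = 62.34%

62.34%


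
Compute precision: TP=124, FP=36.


Precision = TP/(TP+FP)
= 124/(124+36)
= 124/160 = 77.5%

77.5%


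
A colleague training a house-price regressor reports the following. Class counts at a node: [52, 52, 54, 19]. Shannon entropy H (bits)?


Probabilities: [52/177, 52/177, 54/177, 19/177] ≈ [0.2938, 0.2938, 0.3051, 0.1073]
H = -((52/177)·log₂(52/177) + (52/177)·log₂(52/177) + (54/177)·log₂(54/177) + (19/177)·log₂(19/177))
  = 1.9065 bits

1.9065 bits


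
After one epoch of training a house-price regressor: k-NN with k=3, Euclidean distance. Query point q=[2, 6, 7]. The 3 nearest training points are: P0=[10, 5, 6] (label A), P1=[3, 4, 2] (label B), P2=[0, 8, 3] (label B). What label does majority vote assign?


d(q,P0) = 8.124  (label A)
d(q,P1) = 5.4772  (label B)
d(q,P2) = 4.899  (label B)
Votes: A=1, B=2
Majority → B

B


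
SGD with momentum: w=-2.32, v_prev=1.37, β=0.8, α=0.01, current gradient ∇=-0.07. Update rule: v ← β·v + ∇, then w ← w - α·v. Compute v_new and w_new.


v_new = 0.8·1.37 - 0.07 = 1.096 - 0.07 = 1.026
w_new = -2.32 - 0.01·1.026 = -2.32 - 0.01026 = -2.33026

v_new=1.026, w_new=-2.33026


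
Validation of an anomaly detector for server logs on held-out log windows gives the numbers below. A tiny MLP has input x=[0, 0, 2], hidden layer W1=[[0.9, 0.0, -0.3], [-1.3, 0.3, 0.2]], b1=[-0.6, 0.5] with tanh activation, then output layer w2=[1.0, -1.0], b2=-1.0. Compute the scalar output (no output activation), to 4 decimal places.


z1[0] = (0.9)·(0) + (0.0)·(0) + (-0.3)·(2) - 0.6 = -1.2
z1[1] = (-1.3)·(0) + (0.3)·(0) + (0.2)·(2) + 0.5 = 0.9
h = tanh(z1) = [-0.8337, 0.7163]
output = (1.0)·(-0.8337) + (-1.0)·(0.7163) - 1.0 = -2.55

-2.55


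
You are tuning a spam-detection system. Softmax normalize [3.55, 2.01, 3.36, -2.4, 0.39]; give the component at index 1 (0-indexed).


Exponentials: e^3.55=34.8133, e^2.01=7.4633, e^3.36=28.7892, e^-2.4=0.0907, e^0.39=1.477
Sum = 72.6335
Softmax = [0.4793, 0.1028, 0.3964, 0.0012, 0.0203]
p[1] = 7.4633/72.6335 = 0.1028

0.1028


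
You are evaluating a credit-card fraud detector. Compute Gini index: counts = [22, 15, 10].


Probabilities: [22/47, 15/47, 10/47] ≈ [0.4681, 0.3191, 0.2128]
Σpᵢ² = (484 + 225 + 100)/47² = 809/2209
Gini = 1 - Σpᵢ² = 1 - 809/2209 = 0.6338

0.6338


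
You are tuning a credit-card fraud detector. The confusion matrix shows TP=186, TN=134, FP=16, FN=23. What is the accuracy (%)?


Accuracy = (TP+TN)/(TP+TN+FP+FN)
= (186+134)/(359)
= 320/359 = 89.14%

89.14%


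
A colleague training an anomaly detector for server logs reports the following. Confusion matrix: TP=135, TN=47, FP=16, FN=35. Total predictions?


Total = TP + TN + FP + FN
= 135 + 47 + 16 + 35
= 233
(Predicted positive: 151, predicted negative: 82)

233


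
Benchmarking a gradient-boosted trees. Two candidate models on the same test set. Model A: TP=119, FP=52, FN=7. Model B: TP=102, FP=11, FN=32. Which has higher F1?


Model A: P=119/171=0.6959, R=119/126=0.9444, F1=2PR/(P+R)=2TP/(2TP+FP+FN)=238/297=0.8013
Model B: P=102/113=0.9027, R=102/134=0.7612, F1=2PR/(P+R)=2TP/(2TP+FP+FN)=204/247=0.8259
0.8013 < 0.8259 → Model B

Model B


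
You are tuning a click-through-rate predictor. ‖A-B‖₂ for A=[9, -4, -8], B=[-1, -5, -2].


d = √((9+ 1)² + (-4+ 5)² + (-8+ 2)²)
  = √(100 + 1 + 36)
  = √137 = 11.7047

11.7047


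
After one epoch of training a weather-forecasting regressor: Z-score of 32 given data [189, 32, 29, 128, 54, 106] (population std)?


μ = 89.6667, σ = 57.5635
z = (32 - 89.6667)/57.5635 = -1.0018

-1.0018


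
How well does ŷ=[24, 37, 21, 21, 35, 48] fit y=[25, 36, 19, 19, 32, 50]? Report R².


ȳ = 30.1667
SS_res = Σ(y-ŷ)² = 23
SS_tot = Σ(y-ȳ)² = 706.83
R² = 1 - SS_res/SS_tot = 1 - 0.0325 = 0.9675

0.9675


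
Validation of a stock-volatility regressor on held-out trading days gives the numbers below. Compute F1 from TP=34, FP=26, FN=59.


Precision = 34/60 = 0.5667
Recall = 34/93 = 0.3656
F1 = 2·P·R/(P+R) = 2·TP/(2·TP+FP+FN) = 68/(68+26+59) = 68/153 = 0.4444

0.4444


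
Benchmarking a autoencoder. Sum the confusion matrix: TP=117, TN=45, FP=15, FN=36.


Total = TP + TN + FP + FN
= 117 + 45 + 15 + 36
= 213
(Predicted positive: 132, predicted negative: 81)

213


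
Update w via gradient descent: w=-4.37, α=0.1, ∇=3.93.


w_new = w - α·∇
= -4.37 - 0.1·3.93
= -4.37 - 0.393
= -4.763

-4.763


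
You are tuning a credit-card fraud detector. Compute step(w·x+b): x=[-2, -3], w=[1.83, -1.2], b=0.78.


z = (-2)·(1.83) + (-3)·(-1.2) + 0.78
  = 0.72
step(z) = 1 (z≥0)

1


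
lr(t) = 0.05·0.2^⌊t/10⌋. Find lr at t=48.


n_drops = ⌊48/10⌋ = 4
lr = 0.05·0.2^4 = 0.05·0.0016 = 0.00008

0.00008


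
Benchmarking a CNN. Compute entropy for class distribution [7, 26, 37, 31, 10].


Probabilities: [7/111, 26/111, 37/111, 31/111, 10/111] ≈ [0.0631, 0.2342, 0.3333, 0.2793, 0.0901]
H = -((7/111)·log₂(7/111) + (26/111)·log₂(26/111) + (37/111)·log₂(37/111) + (31/111)·log₂(31/111) + (10/111)·log₂(10/111))
  = 2.097 bits

2.097 bits


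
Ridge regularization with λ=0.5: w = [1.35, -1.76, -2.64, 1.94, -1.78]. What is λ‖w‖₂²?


‖w‖₂² = (1.35)² + (-1.76)² + (-2.64)² + (1.94)² + (-1.78)²
     = 1.8225 + 3.0976 + 6.9696 + 3.7636 + 3.1684
     = 18.8217
λ·‖w‖₂² = 0.5·18.8217 = 9.41085

9.41085


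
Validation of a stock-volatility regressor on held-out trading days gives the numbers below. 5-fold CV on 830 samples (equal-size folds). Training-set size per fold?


Fold size = 830/5 = 166
Training per fold = 830 - 166 = 664

664


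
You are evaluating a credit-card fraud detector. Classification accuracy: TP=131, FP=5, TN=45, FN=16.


Accuracy = (TP+TN)/(TP+TN+FP+FN)
= (131+45)/(197)
= 176/197 = 89.34%

89.34%


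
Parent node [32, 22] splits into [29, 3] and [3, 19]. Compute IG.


Parent = [32, 22], H_parent = 0.9751
H_left = 0.4489 (n=32), H_right = 0.5746 (n=22)
H_children = (32/54)·0.4489 + (22/54)·0.5746 = 0.5001
IG = 0.9751 - 0.5001 = 0.475

0.475


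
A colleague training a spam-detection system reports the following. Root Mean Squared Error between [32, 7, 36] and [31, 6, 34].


MSE = 6/3 = 2
RMSE = √(6/3) = 1.4142

1.4142


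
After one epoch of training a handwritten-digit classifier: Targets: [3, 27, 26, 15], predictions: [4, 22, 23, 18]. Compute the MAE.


Absolute errors: |3-4|=1, |27-22|=5, |26-23|=3, |15-18|=3
Sum = 12
MAE = 12/4 = 3

3


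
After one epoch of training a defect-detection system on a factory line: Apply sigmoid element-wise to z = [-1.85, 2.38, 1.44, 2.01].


σ(-1.85) = 1/(1+e^1.85) = 0.1359
σ(2.38) = 1/(1+e^-2.38) = 0.9153
σ(1.44) = 1/(1+e^-1.44) = 0.8085
σ(2.01) = 1/(1+e^-2.01) = 0.8818
result = [0.1359, 0.9153, 0.8085, 0.8818]

[0.1359, 0.9153, 0.8085, 0.8818]


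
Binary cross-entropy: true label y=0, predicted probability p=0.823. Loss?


BCE = -[y·ln(p) + (1-y)·ln(1-p)]
= -0 - 1·ln(1-0.823)
= -ln(0.177) = 1.7316

1.7316


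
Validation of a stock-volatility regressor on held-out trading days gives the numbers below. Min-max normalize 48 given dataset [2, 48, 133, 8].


min=2, max=133
(48-2)/(133-2) = 46/131 = 0.3511

0.3511


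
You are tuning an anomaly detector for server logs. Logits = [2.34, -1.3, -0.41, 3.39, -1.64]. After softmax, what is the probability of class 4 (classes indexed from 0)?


Exponentials: e^2.34=10.3812, e^-1.3=0.2725, e^-0.41=0.6637, e^3.39=29.666, e^-1.64=0.194
Sum = 41.1774
Softmax = [0.2521, 0.0066, 0.0161, 0.7204, 0.0047]
p[4] = 0.194/41.1774 = 0.0047

0.0047


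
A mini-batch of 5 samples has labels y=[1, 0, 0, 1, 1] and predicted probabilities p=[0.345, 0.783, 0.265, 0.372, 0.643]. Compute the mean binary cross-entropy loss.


L[0] = -ln(0.345) = 1.0642
L[1] = -ln(1-0.783) = -ln(0.217) = 1.5279
L[2] = -ln(1-0.265) = -ln(0.735) = 0.3079
L[3] = -ln(0.372) = 0.9889
L[4] = -ln(0.643) = 0.4416
mean = (1.0642 + 1.5279 + 0.3079 + 0.9889 + 0.4416)/5 = 0.8661

0.8661


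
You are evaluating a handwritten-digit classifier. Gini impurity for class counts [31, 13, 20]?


Probabilities: [31/64, 13/64, 20/64] ≈ [0.4844, 0.2031, 0.3125]
Σpᵢ² = (961 + 169 + 400)/64² = 1530/4096
Gini = 1 - Σpᵢ² = 1 - 1530/4096 = 0.6265

0.6265


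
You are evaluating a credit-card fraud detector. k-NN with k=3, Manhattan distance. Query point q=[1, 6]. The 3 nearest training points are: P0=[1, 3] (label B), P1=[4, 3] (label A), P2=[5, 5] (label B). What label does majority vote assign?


d(q,P0) = 3  (label B)
d(q,P1) = 6  (label A)
d(q,P2) = 5  (label B)
Votes: A=1, B=2
Majority → B

B


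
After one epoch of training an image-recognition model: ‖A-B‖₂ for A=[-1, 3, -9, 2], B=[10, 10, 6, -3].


d = √((-1-10)² + (3-10)² + (-9-6)² + (2+ 3)²)
  = √(121 + 49 + 225 + 25)
  = √420 = 20.4939

20.4939


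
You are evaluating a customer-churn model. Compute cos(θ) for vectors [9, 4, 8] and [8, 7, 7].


A·B = 9·8 + 4·7 + 8·7 = 156
‖A‖ = √161 = 12.6886, ‖B‖ = √162 = 12.7279
cos = 156/(√161·√162) = 156/√26082 = 0.9659

0.9659


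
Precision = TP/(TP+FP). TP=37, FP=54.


Precision = TP/(TP+FP)
= 37/(37+54)
= 37/91 = 40.66%

40.66%


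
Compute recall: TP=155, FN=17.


Recall = TP/(TP+FN)
= 155/(155+17)
= 155/172 = 90.12%

90.12%


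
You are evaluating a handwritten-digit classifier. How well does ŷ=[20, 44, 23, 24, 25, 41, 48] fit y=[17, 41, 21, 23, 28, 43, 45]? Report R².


ȳ = 31.1429
SS_res = Σ(y-ŷ)² = 45
SS_tot = Σ(y-ȳ)² = 808.86
R² = 1 - SS_res/SS_tot = 1 - 0.0556 = 0.9444

0.9444


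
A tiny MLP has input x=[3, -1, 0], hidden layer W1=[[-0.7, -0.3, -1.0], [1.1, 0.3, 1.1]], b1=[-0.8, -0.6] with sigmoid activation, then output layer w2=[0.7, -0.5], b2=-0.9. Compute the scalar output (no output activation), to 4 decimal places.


z1[0] = (-0.7)·(3) + (-0.3)·(-1) + (-1.0)·(0) - 0.8 = -2.6
z1[1] = (1.1)·(3) + (0.3)·(-1) + (1.1)·(0) - 0.6 = 2.4
h = sigmoid(z1) = [0.0691, 0.9168]
output = (0.7)·(0.0691) + (-0.5)·(0.9168) - 0.9 = -1.31

-1.31


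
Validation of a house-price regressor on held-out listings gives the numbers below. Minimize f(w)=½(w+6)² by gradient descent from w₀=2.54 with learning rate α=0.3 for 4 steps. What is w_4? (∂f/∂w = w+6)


step 1: grad = 2.54+6 = 8.54; w = 2.54 - 0.3·(8.54) = -0.022
step 2: grad = -0.022+6 = 5.978; w = -0.022 - 0.3·(5.978) = -1.8154
step 3: grad = -1.8154+6 = 4.1846; w = -1.8154 - 0.3·(4.1846) = -3.07078
step 4: grad = -3.07078+6 = 2.92922; w = -3.07078 - 0.3·(2.92922) = -3.949546

-3.949546


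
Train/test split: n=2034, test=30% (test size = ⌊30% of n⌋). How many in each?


Test = ⌊2034·30/100⌋ = 610
Train = 2034 - 610 = 1424

Train: 1424, Test: 610


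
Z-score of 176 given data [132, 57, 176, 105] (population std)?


μ = 117.5, σ = 43.1538
z = (176 - 117.5)/43.1538 = 1.3556

1.3556


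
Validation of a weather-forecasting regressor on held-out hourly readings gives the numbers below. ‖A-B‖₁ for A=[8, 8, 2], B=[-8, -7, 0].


d = |8+ 8| + |8+ 7| + |2-0|
  = 16 + 15 + 2
  = 33

33


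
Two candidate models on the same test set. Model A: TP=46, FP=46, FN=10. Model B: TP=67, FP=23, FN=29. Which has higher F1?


Model A: P=46/92=0.5, R=46/56=0.8214, F1=2PR/(P+R)=2TP/(2TP+FP+FN)=92/148=0.6216
Model B: P=67/90=0.7444, R=67/96=0.6979, F1=2PR/(P+R)=2TP/(2TP+FP+FN)=134/186=0.7204
0.6216 < 0.7204 → Model B

Model B


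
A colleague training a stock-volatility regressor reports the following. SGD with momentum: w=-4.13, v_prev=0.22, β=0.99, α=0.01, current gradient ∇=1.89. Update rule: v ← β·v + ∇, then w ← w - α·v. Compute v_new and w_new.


v_new = 0.99·0.22 + 1.89 = 0.2178 + 1.89 = 2.1078
w_new = -4.13 - 0.01·2.1078 = -4.13 - 0.021078 = -4.151078

v_new=2.1078, w_new=-4.151078


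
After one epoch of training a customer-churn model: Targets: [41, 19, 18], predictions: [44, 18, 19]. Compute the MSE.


Squared errors: (41-44)²=9, (19-18)²=1, (18-19)²=1
Sum = 11
MSE = 11/3 = 11/3

11/3


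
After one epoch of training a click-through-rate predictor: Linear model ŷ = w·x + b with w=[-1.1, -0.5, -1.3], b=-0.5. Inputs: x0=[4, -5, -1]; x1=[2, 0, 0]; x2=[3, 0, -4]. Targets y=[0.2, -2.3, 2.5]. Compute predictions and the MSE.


ŷ0 = (-1.1)·(4) + (-0.5)·(-5) + (-1.3)·(-1) - 0.5 = -1.1
ŷ1 = (-1.1)·(2) + (-0.5)·(0) + (-1.3)·(0) - 0.5 = -2.7
ŷ2 = (-1.1)·(3) + (-0.5)·(0) + (-1.3)·(-4) - 0.5 = 1.4
errors² = [1.69, 0.16, 1.21]
MSE = 3.0600/3 = 1.02

1.02


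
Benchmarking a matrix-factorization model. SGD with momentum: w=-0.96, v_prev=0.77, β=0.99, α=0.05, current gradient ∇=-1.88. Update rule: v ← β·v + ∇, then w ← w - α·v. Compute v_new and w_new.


v_new = 0.99·0.77 - 1.88 = 0.7623 - 1.88 = -1.1177
w_new = -0.96 - 0.05·-1.1177 = -0.96 + 0.055885 = -0.904115

v_new=-1.1177, w_new=-0.904115


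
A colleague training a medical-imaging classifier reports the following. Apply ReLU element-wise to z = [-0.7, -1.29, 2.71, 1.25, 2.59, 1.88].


ReLU(-0.7) = max(0, -0.7) = 0.0
ReLU(-1.29) = max(0, -1.29) = 0.0
ReLU(2.71) = max(0, 2.71) = 2.71
ReLU(1.25) = max(0, 1.25) = 1.25
ReLU(2.59) = max(0, 2.59) = 2.59
ReLU(1.88) = max(0, 1.88) = 1.88
result = [0.0, 0.0, 2.71, 1.25, 2.59, 1.88]

[0.0, 0.0, 2.71, 1.25, 2.59, 1.88]


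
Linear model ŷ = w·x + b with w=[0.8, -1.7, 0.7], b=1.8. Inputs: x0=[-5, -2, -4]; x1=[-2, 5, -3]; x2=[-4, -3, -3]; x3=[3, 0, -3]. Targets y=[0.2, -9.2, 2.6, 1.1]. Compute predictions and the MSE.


ŷ0 = (0.8)·(-5) + (-1.7)·(-2) + (0.7)·(-4) + 1.8 = -1.6
ŷ1 = (0.8)·(-2) + (-1.7)·(5) + (0.7)·(-3) + 1.8 = -10.4
ŷ2 = (0.8)·(-4) + (-1.7)·(-3) + (0.7)·(-3) + 1.8 = 1.6
ŷ3 = (0.8)·(3) + (-1.7)·(0) + (0.7)·(-3) + 1.8 = 2.1
errors² = [3.24, 1.44, 1.0, 1.0]
MSE = 6.6800/4 = 1.67

1.67


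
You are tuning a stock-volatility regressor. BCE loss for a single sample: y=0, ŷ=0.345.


BCE = -[y·ln(p) + (1-y)·ln(1-p)]
= -0 - 1·ln(1-0.345)
= -ln(0.655) = 0.4231

0.4231


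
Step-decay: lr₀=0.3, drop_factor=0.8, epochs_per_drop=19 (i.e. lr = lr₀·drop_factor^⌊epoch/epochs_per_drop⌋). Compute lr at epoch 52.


n_drops = ⌊52/19⌋ = 2
lr = 0.3·0.8^2 = 0.3·0.64 = 0.192

0.192


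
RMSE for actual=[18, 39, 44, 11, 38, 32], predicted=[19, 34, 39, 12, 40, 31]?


MSE = 57/6 = 9.5
RMSE = √(57/6) = 3.0822

3.0822


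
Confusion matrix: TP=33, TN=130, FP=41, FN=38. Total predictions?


Total = TP + TN + FP + FN
= 33 + 130 + 41 + 38
= 242
(Predicted positive: 74, predicted negative: 168)

242


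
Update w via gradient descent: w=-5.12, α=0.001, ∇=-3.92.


w_new = w - α·∇
= -5.12 - 0.001·-3.92
= -5.12 + 0.00392
= -5.11608

-5.11608


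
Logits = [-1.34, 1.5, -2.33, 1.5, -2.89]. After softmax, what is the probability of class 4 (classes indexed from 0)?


Exponentials: e^-1.34=0.2618, e^1.5=4.4817, e^-2.33=0.0973, e^1.5=4.4817, e^-2.89=0.0556
Sum = 9.3781
Softmax = [0.0279, 0.4779, 0.0104, 0.4779, 0.0059]
p[4] = 0.0556/9.3781 = 0.0059

0.0059


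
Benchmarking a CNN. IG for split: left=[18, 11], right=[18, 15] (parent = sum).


Parent = [36, 26], H_parent = 0.9812
H_left = 0.9576 (n=29), H_right = 0.994 (n=33)
H_children = (29/62)·0.9576 + (33/62)·0.994 = 0.977
IG = 0.9812 - 0.977 = 0.0042

0.0042


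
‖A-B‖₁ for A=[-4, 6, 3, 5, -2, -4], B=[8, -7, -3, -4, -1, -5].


d = |-4-8| + |6+ 7| + |3+ 3| + |5+ 4| + |-2+ 1| + |-4+ 5|
  = 12 + 13 + 6 + 9 + 1 + 1
  = 42

42


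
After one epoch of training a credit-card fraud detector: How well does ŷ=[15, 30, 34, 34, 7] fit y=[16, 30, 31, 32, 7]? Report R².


ȳ = 23.2
SS_res = Σ(y-ŷ)² = 14
SS_tot = Σ(y-ȳ)² = 498.8
R² = 1 - SS_res/SS_tot = 1 - 0.0281 = 0.9719

0.9719


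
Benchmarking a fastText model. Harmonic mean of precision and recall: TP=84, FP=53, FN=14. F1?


Precision = 84/137 = 0.6131
Recall = 84/98 = 0.8571
F1 = 2·P·R/(P+R) = 2·TP/(2·TP+FP+FN) = 168/(168+53+14) = 168/235 = 0.7149

0.7149


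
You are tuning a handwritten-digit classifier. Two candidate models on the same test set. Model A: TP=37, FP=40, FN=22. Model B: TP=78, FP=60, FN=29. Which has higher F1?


Model A: P=37/77=0.4805, R=37/59=0.6271, F1=2PR/(P+R)=2TP/(2TP+FP+FN)=74/136=0.5441
Model B: P=78/138=0.5652, R=78/107=0.729, F1=2PR/(P+R)=2TP/(2TP+FP+FN)=156/245=0.6367
0.5441 < 0.6367 → Model B

Model B


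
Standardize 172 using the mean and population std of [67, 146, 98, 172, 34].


μ = 103.4, σ = 50.3809
z = (172 - 103.4)/50.3809 = 1.3616

1.3616


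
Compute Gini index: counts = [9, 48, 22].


Probabilities: [9/79, 48/79, 22/79] ≈ [0.1139, 0.6076, 0.2785]
Σpᵢ² = (81 + 2304 + 484)/79² = 2869/6241
Gini = 1 - Σpᵢ² = 1 - 2869/6241 = 0.5403

0.5403


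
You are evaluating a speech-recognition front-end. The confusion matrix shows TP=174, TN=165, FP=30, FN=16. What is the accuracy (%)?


Accuracy = (TP+TN)/(TP+TN+FP+FN)
= (174+165)/(385)
= 339/385 = 88.05%

88.05%


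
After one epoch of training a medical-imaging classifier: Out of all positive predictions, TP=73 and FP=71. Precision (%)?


Precision = TP/(TP+FP)
= 73/(73+71)
= 73/144 = 50.69%

50.69%


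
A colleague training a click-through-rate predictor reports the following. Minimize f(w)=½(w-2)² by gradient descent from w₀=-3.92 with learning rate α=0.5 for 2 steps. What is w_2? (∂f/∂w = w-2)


step 1: grad = -3.92-2 = -5.92; w = -3.92 - 0.5·(-5.92) = -0.96
step 2: grad = -0.96-2 = -2.96; w = -0.96 - 0.5·(-2.96) = 0.52

0.52


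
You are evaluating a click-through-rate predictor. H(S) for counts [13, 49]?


Probabilities: [13/62, 49/62] ≈ [0.2097, 0.7903]
H = -((13/62)·log₂(13/62) + (49/62)·log₂(49/62))
  = 0.7409 bits

0.7409 bits


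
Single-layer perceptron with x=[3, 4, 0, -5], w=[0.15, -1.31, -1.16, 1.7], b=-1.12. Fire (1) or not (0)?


z = (3)·(0.15) + (4)·(-1.31) + (0)·(-1.16) + (-5)·(1.7) - 1.12
  = -14.41
step(z) = 0 (z<0)

0


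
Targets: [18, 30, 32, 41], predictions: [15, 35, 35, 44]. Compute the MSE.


Squared errors: (18-15)²=9, (30-35)²=25, (32-35)²=9, (41-44)²=9
Sum = 52
MSE = 52/4 = 13

13


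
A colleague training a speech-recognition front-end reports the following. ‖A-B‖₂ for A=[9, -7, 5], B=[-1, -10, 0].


d = √((9+ 1)² + (-7+ 10)² + (5-0)²)
  = √(100 + 9 + 25)
  = √134 = 11.5758

11.5758


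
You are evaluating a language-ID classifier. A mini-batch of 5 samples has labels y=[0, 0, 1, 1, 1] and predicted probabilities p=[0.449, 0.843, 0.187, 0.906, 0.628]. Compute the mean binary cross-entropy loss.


L[0] = -ln(1-0.449) = -ln(0.551) = 0.596
L[1] = -ln(1-0.843) = -ln(0.157) = 1.8515
L[2] = -ln(0.187) = 1.6766
L[3] = -ln(0.906) = 0.0987
L[4] = -ln(0.628) = 0.4652
mean = (0.596 + 1.8515 + 1.6766 + 0.0987 + 0.4652)/5 = 0.9376

0.9376


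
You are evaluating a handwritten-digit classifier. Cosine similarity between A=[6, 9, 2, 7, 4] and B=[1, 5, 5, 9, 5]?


A·B = 6·1 + 9·5 + 2·5 + 7·9 + 4·5 = 144
‖A‖ = √186 = 13.6382, ‖B‖ = √157 = 12.53
cos = 144/(√186·√157) = 144/√29202 = 0.8427

0.8427


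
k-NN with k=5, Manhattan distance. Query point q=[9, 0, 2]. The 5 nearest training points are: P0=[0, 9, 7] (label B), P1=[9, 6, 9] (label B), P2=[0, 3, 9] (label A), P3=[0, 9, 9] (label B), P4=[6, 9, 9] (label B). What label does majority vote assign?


d(q,P0) = 23  (label B)
d(q,P1) = 13  (label B)
d(q,P2) = 19  (label A)
d(q,P3) = 25  (label B)
d(q,P4) = 19  (label B)
Votes: A=1, B=4
Majority → B

B


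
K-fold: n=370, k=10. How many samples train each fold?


Fold size = 370/10 = 37
Training per fold = 370 - 37 = 333

333
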